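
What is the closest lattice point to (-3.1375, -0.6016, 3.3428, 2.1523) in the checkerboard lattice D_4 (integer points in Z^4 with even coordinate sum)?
(-3, 0, 3, 2)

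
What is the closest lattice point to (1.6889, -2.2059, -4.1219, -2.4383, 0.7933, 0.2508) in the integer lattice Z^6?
(2, -2, -4, -2, 1, 0)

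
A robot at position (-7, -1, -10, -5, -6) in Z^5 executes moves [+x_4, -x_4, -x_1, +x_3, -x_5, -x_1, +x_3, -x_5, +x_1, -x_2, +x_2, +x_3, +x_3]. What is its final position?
(-8, -1, -6, -5, -8)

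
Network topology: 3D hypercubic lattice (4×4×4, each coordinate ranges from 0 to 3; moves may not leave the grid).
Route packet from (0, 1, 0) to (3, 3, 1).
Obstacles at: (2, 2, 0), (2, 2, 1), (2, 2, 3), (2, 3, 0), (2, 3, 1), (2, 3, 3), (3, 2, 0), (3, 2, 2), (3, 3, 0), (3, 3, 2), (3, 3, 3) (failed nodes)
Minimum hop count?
6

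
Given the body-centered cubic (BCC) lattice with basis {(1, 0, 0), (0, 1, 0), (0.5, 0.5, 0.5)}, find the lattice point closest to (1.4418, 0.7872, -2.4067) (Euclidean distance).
(1.5, 0.5, -2.5)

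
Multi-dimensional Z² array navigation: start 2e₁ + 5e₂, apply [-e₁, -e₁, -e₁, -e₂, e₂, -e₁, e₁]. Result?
(-1, 5)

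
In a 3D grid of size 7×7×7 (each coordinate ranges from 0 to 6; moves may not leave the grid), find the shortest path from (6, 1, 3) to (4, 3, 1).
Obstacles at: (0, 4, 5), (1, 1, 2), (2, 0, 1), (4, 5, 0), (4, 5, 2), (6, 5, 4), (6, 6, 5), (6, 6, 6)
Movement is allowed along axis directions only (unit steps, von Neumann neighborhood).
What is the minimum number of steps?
6
(one shortest path: (6, 1, 3) → (5, 1, 3) → (4, 1, 3) → (4, 2, 3) → (4, 3, 3) → (4, 3, 2) → (4, 3, 1))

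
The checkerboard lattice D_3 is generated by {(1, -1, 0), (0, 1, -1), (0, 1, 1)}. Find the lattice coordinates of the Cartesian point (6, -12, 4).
6b₁ - 5b₂ - b₃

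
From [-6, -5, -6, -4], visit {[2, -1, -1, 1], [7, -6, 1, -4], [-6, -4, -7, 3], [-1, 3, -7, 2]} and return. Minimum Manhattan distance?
74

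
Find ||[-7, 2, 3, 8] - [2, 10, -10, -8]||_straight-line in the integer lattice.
23.8747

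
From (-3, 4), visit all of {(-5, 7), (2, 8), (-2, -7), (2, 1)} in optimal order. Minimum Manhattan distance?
32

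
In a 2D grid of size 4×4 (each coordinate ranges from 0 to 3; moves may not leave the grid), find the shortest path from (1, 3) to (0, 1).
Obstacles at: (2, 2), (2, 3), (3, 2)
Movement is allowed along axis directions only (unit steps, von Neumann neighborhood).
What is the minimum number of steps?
3
(one shortest path: (1, 3) → (0, 3) → (0, 2) → (0, 1))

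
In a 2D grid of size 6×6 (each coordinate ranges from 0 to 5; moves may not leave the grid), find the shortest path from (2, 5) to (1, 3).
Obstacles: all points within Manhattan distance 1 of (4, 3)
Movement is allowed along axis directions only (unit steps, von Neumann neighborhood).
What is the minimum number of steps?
3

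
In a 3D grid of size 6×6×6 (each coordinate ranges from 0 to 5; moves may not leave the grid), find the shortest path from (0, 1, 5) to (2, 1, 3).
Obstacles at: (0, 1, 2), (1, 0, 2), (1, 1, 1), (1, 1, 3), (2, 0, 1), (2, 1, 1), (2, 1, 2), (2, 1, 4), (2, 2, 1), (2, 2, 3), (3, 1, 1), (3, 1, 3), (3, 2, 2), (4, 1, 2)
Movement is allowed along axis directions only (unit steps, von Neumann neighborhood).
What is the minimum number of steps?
6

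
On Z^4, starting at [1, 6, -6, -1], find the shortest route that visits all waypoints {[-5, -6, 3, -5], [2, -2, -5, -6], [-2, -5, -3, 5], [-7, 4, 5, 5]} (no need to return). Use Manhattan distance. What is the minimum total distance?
77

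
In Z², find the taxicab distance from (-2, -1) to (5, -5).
11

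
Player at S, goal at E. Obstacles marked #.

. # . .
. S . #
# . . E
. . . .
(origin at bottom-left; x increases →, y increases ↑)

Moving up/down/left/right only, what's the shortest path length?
3
(one shortest path: (1, 2) → (2, 2) → (2, 1) → (3, 1))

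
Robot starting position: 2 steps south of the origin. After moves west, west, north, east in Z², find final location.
(-1, -1)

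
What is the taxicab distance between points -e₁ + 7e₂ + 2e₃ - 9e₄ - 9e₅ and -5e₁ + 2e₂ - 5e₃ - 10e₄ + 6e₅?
32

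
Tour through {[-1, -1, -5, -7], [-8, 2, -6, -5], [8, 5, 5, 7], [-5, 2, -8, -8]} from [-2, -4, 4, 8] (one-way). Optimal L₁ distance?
79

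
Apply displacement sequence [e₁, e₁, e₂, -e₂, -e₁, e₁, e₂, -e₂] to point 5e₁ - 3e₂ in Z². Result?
(7, -3)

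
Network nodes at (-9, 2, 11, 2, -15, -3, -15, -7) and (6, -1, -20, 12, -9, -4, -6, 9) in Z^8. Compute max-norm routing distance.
31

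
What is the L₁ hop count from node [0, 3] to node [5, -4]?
12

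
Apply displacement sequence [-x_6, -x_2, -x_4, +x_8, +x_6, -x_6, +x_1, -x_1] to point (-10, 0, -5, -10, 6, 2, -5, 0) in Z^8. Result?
(-10, -1, -5, -11, 6, 1, -5, 1)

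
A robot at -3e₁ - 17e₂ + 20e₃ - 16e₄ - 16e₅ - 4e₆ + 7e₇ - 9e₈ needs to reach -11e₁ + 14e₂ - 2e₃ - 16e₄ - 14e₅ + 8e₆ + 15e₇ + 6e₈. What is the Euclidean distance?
44.1135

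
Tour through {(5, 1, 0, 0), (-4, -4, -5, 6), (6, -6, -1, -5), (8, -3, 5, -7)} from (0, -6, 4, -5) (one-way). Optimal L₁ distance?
66
(one optimal route: (0, -6, 4, -5) → (8, -3, 5, -7) → (6, -6, -1, -5) → (5, 1, 0, 0) → (-4, -4, -5, 6))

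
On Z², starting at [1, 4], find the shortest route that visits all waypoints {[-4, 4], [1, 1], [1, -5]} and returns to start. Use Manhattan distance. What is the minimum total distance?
28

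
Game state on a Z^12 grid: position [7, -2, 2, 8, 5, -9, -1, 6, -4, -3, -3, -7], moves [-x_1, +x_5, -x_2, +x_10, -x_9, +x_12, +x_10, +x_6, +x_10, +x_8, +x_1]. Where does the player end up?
(7, -3, 2, 8, 6, -8, -1, 7, -5, 0, -3, -6)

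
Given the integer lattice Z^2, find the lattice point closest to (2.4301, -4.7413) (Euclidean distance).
(2, -5)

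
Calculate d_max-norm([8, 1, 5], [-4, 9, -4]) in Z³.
12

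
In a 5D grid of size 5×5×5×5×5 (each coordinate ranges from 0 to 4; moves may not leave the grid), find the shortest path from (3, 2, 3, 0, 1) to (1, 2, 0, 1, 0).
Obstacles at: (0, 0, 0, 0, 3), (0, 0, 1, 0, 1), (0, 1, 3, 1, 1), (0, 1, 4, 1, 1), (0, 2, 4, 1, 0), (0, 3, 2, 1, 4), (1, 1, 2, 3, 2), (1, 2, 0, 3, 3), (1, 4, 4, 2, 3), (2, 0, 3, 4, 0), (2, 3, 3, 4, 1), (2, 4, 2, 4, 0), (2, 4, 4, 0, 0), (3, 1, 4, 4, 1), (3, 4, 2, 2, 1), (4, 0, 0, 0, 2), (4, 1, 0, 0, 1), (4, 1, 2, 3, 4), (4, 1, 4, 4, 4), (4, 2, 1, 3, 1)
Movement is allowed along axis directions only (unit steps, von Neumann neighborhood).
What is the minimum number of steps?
7
(one shortest path: (3, 2, 3, 0, 1) → (2, 2, 3, 0, 1) → (1, 2, 3, 0, 1) → (1, 2, 2, 0, 1) → (1, 2, 1, 0, 1) → (1, 2, 0, 0, 1) → (1, 2, 0, 1, 1) → (1, 2, 0, 1, 0))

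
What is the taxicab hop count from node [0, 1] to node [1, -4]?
6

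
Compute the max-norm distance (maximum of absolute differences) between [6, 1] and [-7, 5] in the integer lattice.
13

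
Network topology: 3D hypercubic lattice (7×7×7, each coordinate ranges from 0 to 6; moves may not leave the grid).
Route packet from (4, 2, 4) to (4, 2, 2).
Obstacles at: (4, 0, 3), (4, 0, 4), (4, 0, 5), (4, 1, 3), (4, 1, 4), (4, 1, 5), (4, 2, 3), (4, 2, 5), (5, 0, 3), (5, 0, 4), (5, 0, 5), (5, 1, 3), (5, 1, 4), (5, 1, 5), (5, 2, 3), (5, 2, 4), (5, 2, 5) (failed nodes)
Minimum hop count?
4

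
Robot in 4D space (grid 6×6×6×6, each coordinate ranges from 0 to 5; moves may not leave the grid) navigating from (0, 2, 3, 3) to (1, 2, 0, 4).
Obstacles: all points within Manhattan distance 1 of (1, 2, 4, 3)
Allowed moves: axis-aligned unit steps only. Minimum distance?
5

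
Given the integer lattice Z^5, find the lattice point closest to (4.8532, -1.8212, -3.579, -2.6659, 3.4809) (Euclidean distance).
(5, -2, -4, -3, 3)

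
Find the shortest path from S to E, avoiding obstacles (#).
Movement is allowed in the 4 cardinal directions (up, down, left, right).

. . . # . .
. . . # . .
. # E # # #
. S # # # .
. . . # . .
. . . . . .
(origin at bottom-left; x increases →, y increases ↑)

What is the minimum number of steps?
6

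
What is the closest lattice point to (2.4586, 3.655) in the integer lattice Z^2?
(2, 4)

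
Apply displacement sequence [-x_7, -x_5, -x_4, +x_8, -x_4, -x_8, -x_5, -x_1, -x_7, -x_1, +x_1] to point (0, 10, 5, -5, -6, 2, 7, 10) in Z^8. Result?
(-1, 10, 5, -7, -8, 2, 5, 10)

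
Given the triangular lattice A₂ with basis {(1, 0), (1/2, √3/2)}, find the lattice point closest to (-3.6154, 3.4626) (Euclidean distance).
(-4, 3.464)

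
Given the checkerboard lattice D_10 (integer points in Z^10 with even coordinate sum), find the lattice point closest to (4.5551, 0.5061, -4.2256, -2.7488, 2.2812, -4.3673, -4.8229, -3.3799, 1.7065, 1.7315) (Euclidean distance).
(5, 0, -4, -3, 2, -4, -5, -3, 2, 2)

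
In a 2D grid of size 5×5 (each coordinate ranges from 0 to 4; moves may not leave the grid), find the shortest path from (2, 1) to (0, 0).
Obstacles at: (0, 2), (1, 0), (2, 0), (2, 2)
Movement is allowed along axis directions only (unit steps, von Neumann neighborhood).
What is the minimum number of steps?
3
(one shortest path: (2, 1) → (1, 1) → (0, 1) → (0, 0))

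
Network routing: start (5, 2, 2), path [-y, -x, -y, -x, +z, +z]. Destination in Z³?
(3, 0, 4)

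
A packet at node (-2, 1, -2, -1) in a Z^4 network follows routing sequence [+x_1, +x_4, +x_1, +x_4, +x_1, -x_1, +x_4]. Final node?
(0, 1, -2, 2)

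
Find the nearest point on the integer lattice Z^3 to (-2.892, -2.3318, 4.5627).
(-3, -2, 5)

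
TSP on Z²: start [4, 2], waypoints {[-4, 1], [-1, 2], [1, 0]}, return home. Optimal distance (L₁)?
20
(one optimal route: (4, 2) → (-1, 2) → (-4, 1) → (1, 0) → (4, 2))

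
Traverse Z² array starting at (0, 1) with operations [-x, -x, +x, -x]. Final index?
(-2, 1)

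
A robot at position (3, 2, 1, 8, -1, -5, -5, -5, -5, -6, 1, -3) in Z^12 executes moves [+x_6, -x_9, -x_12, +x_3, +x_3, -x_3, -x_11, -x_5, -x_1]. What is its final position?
(2, 2, 2, 8, -2, -4, -5, -5, -6, -6, 0, -4)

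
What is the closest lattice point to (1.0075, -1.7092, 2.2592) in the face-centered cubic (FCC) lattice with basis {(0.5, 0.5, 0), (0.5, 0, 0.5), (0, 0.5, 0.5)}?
(1, -1.5, 2.5)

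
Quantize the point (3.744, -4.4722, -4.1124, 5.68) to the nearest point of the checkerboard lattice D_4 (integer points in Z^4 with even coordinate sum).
(4, -4, -4, 6)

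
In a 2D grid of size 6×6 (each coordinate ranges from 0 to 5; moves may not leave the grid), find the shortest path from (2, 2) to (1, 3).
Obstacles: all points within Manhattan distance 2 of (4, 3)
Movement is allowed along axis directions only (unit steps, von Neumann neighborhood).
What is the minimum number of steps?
2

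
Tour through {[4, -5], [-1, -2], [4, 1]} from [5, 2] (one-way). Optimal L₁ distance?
16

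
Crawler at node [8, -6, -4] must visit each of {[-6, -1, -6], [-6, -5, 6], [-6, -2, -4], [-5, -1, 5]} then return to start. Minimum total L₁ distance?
64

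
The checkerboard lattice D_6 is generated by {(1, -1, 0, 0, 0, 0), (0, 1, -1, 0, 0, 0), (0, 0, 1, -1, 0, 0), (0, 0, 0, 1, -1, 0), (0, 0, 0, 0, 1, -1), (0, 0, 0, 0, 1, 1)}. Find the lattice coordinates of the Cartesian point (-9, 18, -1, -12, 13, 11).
-9b₁ + 9b₂ + 8b₃ - 4b₄ - b₅ + 10b₆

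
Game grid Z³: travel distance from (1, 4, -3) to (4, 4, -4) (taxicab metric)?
4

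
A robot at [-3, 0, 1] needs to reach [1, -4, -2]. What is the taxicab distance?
11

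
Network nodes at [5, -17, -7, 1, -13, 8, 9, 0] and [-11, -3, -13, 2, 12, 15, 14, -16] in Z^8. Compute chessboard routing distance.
25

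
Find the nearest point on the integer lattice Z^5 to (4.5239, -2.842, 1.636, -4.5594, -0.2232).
(5, -3, 2, -5, 0)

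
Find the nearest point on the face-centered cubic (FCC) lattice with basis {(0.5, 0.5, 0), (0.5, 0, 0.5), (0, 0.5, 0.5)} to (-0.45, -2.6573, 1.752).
(-0.5, -2.5, 2)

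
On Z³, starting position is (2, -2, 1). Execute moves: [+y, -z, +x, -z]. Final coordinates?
(3, -1, -1)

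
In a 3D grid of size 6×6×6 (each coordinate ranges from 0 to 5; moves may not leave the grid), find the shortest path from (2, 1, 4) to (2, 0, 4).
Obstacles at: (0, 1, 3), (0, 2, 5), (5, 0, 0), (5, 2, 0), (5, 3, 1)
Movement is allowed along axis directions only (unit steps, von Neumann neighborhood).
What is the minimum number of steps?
1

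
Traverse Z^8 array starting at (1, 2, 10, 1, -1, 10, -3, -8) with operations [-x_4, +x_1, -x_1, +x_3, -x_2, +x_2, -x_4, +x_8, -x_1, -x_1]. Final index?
(-1, 2, 11, -1, -1, 10, -3, -7)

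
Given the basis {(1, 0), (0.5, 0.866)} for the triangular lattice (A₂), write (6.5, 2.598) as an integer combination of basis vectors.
5b₁ + 3b₂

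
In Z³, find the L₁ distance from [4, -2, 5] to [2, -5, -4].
14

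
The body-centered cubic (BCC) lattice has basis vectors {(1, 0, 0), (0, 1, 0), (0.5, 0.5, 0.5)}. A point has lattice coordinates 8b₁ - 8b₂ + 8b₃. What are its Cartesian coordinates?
(12, -4, 4)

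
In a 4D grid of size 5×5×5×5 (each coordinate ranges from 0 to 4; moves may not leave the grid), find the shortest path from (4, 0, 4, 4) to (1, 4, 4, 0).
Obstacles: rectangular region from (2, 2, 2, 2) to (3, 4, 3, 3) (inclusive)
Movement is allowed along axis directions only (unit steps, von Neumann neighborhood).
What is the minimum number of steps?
11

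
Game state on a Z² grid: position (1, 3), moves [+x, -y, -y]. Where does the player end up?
(2, 1)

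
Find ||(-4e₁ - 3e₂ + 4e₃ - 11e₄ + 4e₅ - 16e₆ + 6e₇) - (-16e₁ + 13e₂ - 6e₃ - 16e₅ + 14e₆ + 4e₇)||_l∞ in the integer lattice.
30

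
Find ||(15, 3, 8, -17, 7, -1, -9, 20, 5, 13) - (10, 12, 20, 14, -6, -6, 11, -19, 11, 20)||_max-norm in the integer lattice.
39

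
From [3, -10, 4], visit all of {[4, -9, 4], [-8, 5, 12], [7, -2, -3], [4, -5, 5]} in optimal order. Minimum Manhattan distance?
58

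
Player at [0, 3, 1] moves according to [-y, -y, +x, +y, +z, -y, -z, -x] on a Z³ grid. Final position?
(0, 1, 1)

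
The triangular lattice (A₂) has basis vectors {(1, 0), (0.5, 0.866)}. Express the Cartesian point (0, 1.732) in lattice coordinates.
-b₁ + 2b₂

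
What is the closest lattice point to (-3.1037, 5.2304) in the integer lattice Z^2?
(-3, 5)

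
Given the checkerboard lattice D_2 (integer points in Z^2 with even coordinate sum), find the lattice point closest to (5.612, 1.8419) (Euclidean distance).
(6, 2)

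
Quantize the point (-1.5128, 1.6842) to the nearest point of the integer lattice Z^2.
(-2, 2)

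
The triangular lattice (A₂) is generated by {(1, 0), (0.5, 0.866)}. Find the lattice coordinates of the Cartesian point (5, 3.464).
3b₁ + 4b₂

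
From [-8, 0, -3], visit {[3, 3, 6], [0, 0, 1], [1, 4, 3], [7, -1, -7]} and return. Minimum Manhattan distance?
66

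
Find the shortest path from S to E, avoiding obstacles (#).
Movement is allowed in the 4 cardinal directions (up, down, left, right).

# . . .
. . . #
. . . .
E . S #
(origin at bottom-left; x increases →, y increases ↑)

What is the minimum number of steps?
2
(one shortest path: (2, 0) → (1, 0) → (0, 0))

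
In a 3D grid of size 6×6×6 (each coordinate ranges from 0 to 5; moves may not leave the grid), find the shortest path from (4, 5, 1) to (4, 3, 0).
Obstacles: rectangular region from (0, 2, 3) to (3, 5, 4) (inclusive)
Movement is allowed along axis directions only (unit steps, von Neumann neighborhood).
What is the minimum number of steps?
3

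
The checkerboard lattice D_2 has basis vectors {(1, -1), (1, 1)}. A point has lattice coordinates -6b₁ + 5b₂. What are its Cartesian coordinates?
(-1, 11)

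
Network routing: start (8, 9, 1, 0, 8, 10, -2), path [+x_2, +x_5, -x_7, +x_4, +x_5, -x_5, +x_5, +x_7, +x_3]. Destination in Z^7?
(8, 10, 2, 1, 10, 10, -2)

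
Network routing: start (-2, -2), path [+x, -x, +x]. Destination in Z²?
(-1, -2)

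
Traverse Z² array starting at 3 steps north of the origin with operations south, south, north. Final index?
(0, 2)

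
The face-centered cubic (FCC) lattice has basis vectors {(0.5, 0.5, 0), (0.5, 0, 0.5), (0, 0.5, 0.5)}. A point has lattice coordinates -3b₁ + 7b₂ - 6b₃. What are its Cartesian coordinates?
(2, -4.5, 0.5)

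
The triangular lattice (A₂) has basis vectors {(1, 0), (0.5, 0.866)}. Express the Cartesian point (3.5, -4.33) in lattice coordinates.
6b₁ - 5b₂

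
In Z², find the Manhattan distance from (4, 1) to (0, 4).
7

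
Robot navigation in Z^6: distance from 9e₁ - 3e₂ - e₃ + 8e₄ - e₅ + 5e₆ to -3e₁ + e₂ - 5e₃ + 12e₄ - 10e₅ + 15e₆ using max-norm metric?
12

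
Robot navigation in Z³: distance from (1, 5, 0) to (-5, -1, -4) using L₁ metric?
16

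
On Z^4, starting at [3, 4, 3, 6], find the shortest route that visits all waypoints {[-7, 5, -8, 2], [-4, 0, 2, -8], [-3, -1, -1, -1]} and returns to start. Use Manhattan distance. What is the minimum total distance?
84
(one optimal route: (3, 4, 3, 6) → (-7, 5, -8, 2) → (-3, -1, -1, -1) → (-4, 0, 2, -8) → (3, 4, 3, 6))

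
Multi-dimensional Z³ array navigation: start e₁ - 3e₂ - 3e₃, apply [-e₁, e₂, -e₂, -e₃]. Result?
(0, -3, -4)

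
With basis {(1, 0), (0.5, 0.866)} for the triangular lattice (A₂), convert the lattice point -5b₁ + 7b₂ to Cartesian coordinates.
(-1.5, 6.062)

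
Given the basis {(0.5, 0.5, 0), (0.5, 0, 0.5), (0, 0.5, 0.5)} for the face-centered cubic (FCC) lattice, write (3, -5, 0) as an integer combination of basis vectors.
-2b₁ + 8b₂ - 8b₃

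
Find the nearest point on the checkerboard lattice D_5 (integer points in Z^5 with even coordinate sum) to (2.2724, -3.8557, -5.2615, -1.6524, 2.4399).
(2, -4, -5, -2, 3)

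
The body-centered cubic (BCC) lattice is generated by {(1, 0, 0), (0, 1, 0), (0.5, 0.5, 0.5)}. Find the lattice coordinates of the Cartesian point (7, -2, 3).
4b₁ - 5b₂ + 6b₃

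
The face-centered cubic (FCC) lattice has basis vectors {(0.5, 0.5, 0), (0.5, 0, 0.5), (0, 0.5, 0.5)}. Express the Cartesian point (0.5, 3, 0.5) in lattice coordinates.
3b₁ - 2b₂ + 3b₃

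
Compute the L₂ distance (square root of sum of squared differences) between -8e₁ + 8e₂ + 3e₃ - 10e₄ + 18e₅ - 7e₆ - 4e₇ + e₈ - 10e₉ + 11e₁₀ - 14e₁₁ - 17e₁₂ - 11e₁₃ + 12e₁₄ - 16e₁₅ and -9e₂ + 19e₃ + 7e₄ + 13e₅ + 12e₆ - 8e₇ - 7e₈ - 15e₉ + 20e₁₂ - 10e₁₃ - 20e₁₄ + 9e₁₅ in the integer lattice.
68.7386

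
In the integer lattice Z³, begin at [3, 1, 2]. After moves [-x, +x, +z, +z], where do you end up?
(3, 1, 4)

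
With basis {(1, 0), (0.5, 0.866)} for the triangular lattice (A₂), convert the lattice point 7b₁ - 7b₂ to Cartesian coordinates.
(3.5, -6.062)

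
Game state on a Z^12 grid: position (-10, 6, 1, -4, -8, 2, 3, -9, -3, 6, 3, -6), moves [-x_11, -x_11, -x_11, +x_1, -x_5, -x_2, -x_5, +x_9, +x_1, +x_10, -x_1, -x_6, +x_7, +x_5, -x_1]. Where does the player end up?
(-10, 5, 1, -4, -9, 1, 4, -9, -2, 7, 0, -6)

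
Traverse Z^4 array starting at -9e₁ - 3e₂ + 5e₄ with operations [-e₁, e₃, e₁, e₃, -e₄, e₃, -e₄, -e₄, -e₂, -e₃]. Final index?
(-9, -4, 2, 2)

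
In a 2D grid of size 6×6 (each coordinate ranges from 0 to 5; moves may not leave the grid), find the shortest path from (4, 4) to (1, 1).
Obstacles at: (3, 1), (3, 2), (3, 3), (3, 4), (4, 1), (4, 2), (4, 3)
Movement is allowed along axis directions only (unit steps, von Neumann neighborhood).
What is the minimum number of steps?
8
(one shortest path: (4, 4) → (4, 5) → (3, 5) → (2, 5) → (1, 5) → (1, 4) → (1, 3) → (1, 2) → (1, 1))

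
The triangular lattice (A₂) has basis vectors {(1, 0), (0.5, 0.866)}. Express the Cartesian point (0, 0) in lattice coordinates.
0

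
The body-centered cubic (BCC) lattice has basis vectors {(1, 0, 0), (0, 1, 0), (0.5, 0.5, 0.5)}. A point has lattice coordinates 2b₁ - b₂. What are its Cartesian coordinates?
(2, -1, 0)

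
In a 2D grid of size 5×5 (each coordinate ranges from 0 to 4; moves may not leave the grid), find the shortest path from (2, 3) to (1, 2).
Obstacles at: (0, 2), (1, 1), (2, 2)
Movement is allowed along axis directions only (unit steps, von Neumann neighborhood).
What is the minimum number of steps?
2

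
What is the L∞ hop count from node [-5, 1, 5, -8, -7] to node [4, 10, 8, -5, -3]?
9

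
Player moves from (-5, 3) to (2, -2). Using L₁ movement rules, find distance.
12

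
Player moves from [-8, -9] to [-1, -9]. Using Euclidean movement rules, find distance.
7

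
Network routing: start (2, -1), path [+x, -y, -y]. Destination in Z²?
(3, -3)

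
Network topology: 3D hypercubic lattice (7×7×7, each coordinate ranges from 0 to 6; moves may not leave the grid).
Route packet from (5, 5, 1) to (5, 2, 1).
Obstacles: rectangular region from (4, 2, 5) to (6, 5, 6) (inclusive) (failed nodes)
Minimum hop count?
3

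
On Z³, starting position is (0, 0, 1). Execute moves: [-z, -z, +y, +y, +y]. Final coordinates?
(0, 3, -1)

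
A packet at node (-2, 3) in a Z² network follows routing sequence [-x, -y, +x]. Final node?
(-2, 2)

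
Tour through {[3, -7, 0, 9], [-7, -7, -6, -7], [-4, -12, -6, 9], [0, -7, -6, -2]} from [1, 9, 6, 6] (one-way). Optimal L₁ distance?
77
(one optimal route: (1, 9, 6, 6) → (3, -7, 0, 9) → (-4, -12, -6, 9) → (0, -7, -6, -2) → (-7, -7, -6, -7))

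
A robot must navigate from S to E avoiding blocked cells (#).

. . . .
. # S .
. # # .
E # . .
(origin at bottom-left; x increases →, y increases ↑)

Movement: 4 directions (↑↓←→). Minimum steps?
6
(one shortest path: (2, 2) → (2, 3) → (1, 3) → (0, 3) → (0, 2) → (0, 1) → (0, 0))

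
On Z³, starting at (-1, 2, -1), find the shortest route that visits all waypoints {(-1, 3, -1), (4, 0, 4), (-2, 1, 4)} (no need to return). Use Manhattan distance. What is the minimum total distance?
16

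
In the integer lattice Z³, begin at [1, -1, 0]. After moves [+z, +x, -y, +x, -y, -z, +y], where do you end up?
(3, -2, 0)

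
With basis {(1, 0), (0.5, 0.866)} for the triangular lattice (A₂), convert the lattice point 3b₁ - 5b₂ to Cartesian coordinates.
(0.5, -4.33)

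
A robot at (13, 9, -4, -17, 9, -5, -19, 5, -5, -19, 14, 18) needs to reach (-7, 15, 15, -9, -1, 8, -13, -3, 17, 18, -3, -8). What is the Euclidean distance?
63.6239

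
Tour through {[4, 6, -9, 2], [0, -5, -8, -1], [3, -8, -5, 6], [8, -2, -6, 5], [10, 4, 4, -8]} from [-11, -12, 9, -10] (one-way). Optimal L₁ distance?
122
(one optimal route: (-11, -12, 9, -10) → (0, -5, -8, -1) → (3, -8, -5, 6) → (8, -2, -6, 5) → (4, 6, -9, 2) → (10, 4, 4, -8))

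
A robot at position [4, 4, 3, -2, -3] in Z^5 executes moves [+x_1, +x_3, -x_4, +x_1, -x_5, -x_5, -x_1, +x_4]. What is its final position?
(5, 4, 4, -2, -5)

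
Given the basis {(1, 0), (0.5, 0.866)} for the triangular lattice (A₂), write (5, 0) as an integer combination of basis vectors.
5b₁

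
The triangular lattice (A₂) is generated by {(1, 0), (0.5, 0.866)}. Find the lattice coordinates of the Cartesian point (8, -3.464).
10b₁ - 4b₂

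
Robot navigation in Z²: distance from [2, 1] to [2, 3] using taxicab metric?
2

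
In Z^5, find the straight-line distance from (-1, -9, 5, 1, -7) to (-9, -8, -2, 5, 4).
15.843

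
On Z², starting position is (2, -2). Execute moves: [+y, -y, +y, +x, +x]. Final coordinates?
(4, -1)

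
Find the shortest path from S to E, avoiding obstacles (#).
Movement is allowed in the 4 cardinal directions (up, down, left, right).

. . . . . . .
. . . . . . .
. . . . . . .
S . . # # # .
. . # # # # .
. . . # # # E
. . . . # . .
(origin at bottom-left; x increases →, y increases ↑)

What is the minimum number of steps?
10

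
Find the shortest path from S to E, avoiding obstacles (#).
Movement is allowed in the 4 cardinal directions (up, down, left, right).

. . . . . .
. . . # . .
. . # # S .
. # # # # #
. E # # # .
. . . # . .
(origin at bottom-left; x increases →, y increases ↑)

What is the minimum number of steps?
11
(one shortest path: (4, 3) → (4, 4) → (4, 5) → (3, 5) → (2, 5) → (1, 5) → (0, 5) → (0, 4) → (0, 3) → (0, 2) → (0, 1) → (1, 1))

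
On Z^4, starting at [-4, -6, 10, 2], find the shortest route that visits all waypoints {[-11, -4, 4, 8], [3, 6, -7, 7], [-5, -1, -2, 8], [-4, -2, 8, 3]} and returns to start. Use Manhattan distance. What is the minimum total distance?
98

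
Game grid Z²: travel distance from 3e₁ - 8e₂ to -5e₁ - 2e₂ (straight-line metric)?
10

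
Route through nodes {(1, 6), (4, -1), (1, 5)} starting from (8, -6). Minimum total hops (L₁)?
19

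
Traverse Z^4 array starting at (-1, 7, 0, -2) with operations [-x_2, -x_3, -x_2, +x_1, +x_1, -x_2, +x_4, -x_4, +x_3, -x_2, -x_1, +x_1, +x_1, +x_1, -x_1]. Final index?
(2, 3, 0, -2)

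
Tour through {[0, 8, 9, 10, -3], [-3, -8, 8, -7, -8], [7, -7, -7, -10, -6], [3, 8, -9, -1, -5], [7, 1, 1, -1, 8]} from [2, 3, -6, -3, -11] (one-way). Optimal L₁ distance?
163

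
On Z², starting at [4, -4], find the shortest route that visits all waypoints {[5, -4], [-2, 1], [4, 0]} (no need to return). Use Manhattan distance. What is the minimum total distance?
13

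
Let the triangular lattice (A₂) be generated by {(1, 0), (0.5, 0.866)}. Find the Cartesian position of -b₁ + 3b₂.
(0.5, 2.598)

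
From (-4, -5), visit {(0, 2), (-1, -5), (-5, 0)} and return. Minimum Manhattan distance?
24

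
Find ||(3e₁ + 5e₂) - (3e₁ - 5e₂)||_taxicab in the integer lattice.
10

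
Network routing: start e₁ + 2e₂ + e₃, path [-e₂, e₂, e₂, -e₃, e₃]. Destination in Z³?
(1, 3, 1)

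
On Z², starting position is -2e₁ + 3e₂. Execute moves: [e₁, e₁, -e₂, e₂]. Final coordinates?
(0, 3)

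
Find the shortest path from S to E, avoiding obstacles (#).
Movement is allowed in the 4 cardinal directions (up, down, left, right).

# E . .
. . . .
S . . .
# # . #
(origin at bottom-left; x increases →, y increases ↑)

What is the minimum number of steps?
3
(one shortest path: (0, 1) → (1, 1) → (1, 2) → (1, 3))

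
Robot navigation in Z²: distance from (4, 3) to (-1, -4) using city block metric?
12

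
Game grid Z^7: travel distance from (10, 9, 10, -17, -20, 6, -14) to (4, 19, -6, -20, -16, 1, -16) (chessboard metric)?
16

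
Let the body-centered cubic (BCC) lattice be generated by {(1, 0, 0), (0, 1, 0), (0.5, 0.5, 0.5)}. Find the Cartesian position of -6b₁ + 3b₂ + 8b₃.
(-2, 7, 4)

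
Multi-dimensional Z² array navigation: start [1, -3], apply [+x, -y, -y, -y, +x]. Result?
(3, -6)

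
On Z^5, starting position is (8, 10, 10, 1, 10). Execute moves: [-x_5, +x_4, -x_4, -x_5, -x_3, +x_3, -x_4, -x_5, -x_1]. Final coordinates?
(7, 10, 10, 0, 7)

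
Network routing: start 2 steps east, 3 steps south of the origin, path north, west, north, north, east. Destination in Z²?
(2, 0)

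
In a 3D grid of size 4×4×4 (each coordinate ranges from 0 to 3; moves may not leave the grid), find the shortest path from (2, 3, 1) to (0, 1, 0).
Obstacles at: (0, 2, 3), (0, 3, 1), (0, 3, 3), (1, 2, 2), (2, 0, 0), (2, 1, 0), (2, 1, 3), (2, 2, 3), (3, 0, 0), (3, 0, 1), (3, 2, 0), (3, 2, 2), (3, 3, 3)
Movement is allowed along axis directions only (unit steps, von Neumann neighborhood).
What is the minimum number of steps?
5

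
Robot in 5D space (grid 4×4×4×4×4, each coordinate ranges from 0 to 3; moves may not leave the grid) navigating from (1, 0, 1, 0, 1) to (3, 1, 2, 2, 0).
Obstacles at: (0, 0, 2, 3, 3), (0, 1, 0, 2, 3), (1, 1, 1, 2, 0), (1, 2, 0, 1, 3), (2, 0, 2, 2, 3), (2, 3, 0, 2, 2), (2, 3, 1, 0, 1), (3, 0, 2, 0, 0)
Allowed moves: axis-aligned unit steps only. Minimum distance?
7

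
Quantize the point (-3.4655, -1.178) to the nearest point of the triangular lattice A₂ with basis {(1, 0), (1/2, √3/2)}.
(-3.5, -0.866)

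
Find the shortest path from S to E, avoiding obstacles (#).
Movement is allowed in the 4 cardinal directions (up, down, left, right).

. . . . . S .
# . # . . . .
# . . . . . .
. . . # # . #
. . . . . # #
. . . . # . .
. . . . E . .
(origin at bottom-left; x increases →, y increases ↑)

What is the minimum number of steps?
11
(one shortest path: (5, 6) → (4, 6) → (3, 6) → (3, 5) → (3, 4) → (2, 4) → (2, 3) → (2, 2) → (3, 2) → (3, 1) → (3, 0) → (4, 0))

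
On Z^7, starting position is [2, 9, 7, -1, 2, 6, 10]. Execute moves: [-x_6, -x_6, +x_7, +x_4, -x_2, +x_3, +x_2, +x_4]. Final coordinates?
(2, 9, 8, 1, 2, 4, 11)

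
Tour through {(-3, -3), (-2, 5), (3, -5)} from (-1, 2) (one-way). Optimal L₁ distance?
21
(one optimal route: (-1, 2) → (-2, 5) → (-3, -3) → (3, -5))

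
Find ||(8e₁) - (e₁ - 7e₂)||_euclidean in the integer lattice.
9.89949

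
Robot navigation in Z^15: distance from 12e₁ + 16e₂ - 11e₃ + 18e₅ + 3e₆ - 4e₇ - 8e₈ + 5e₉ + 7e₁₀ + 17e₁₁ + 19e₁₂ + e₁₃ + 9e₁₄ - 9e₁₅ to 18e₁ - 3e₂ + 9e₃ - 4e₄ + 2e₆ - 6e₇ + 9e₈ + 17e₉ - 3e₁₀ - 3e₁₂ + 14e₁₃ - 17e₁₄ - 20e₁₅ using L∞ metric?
26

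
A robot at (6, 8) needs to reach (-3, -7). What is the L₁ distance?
24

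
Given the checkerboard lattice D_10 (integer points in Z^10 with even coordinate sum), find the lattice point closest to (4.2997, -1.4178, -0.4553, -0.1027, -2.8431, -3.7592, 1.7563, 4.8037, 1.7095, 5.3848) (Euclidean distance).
(4, -1, 0, 0, -3, -4, 2, 5, 2, 5)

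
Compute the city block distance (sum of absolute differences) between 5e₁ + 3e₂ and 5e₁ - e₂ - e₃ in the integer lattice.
5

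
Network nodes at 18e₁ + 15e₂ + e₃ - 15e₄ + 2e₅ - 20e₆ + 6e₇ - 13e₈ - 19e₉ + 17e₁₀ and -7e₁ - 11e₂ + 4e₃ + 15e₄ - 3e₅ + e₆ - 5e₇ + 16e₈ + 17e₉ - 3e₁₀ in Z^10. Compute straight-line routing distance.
73.0342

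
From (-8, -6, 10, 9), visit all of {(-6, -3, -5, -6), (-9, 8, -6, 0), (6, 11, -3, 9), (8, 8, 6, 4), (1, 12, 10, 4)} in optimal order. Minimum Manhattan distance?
117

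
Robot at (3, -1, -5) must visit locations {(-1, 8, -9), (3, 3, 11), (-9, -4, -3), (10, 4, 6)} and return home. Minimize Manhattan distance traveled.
106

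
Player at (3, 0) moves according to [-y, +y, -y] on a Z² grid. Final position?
(3, -1)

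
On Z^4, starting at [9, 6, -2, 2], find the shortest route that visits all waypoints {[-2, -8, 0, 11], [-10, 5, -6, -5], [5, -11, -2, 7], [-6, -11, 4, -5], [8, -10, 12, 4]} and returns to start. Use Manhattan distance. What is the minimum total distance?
158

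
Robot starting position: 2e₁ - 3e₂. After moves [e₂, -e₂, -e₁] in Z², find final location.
(1, -3)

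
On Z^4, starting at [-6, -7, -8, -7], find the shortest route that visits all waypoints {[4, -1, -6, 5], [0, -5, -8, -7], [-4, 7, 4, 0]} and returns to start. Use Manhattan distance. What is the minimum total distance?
96
(one optimal route: (-6, -7, -8, -7) → (0, -5, -8, -7) → (4, -1, -6, 5) → (-4, 7, 4, 0) → (-6, -7, -8, -7))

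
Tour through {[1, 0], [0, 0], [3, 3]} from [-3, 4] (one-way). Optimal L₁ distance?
13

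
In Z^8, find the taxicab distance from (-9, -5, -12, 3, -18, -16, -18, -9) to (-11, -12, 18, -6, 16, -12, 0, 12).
125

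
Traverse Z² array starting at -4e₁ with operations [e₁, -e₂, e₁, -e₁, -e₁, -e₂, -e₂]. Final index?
(-4, -3)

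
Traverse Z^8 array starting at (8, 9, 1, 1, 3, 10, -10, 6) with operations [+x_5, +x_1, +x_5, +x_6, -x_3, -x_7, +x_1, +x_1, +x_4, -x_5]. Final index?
(11, 9, 0, 2, 4, 11, -11, 6)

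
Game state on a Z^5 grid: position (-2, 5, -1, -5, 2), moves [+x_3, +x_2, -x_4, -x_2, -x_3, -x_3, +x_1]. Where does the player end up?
(-1, 5, -2, -6, 2)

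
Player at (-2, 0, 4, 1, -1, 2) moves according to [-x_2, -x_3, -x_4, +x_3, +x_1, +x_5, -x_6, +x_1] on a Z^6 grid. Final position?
(0, -1, 4, 0, 0, 1)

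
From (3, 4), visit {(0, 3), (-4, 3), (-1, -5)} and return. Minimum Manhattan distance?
32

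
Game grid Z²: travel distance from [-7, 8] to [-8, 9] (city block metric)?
2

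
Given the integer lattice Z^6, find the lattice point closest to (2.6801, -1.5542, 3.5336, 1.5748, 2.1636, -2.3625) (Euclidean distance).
(3, -2, 4, 2, 2, -2)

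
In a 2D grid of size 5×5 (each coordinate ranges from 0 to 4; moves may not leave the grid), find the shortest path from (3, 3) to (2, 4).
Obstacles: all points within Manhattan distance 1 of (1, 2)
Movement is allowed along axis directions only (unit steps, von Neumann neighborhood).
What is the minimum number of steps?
2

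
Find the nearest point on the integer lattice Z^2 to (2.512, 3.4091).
(3, 3)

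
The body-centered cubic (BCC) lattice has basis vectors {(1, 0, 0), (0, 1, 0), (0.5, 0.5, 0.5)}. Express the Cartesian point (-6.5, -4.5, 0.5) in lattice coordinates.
-7b₁ - 5b₂ + b₃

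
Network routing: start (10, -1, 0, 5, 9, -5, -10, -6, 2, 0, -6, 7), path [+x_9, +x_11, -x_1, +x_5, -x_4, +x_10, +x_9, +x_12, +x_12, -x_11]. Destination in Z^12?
(9, -1, 0, 4, 10, -5, -10, -6, 4, 1, -6, 9)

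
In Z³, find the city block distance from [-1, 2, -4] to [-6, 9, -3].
13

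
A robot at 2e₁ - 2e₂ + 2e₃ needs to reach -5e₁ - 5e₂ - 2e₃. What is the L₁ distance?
14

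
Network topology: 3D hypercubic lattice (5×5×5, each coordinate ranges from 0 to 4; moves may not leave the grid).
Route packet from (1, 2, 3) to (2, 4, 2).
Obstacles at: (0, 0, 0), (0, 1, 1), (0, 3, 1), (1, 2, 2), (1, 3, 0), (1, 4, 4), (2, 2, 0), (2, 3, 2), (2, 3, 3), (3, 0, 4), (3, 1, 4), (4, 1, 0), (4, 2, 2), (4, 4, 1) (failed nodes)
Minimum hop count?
4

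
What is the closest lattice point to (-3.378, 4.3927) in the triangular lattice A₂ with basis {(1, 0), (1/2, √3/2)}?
(-3.5, 4.33)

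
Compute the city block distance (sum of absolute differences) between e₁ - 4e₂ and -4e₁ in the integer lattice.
9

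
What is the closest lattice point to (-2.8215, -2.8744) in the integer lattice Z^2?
(-3, -3)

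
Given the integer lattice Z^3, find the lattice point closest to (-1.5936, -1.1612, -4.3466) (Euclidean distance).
(-2, -1, -4)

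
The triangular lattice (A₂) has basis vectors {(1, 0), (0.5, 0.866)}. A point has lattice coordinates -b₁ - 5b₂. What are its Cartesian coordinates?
(-3.5, -4.33)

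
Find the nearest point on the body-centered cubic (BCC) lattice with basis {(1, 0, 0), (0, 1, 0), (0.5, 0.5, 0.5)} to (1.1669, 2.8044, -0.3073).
(1, 3, 0)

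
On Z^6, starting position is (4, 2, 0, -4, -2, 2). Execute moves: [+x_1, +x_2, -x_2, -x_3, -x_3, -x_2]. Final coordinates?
(5, 1, -2, -4, -2, 2)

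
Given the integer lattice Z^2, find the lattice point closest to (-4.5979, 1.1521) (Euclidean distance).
(-5, 1)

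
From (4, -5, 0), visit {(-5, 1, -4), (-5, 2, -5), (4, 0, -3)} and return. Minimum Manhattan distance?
42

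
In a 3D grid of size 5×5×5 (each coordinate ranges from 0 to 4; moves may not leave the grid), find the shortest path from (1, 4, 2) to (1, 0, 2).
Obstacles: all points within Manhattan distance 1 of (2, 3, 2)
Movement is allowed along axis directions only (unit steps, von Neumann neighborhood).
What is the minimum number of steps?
6
(one shortest path: (1, 4, 2) → (0, 4, 2) → (0, 3, 2) → (0, 2, 2) → (1, 2, 2) → (1, 1, 2) → (1, 0, 2))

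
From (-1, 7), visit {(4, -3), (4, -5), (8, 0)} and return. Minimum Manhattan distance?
42
(one optimal route: (-1, 7) → (4, -3) → (4, -5) → (8, 0) → (-1, 7))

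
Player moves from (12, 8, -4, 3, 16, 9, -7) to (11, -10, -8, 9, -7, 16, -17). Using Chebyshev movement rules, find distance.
23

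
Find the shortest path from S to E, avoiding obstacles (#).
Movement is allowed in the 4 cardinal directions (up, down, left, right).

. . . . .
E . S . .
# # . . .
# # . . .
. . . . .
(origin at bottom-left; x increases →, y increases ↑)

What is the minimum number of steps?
2
(one shortest path: (2, 3) → (1, 3) → (0, 3))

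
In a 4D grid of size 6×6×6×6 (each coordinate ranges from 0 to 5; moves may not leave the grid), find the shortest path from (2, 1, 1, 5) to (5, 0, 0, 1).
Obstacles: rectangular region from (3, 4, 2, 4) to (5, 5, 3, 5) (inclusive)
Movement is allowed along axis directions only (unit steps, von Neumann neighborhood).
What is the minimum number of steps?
9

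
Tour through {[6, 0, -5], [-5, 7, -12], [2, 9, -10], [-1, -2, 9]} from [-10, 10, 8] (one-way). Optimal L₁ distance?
74
(one optimal route: (-10, 10, 8) → (-1, -2, 9) → (6, 0, -5) → (2, 9, -10) → (-5, 7, -12))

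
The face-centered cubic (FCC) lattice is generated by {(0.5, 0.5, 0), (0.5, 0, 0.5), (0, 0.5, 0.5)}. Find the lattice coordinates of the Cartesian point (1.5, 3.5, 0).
5b₁ - 2b₂ + 2b₃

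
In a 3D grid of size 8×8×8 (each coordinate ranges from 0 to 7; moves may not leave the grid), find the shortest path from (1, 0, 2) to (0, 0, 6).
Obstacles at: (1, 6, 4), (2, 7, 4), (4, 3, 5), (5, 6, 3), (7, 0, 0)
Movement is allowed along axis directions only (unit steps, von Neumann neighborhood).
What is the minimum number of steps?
5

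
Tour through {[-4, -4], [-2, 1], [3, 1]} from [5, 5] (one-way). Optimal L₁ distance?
18
(one optimal route: (5, 5) → (3, 1) → (-2, 1) → (-4, -4))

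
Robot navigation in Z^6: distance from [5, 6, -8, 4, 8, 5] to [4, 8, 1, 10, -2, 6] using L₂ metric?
14.9332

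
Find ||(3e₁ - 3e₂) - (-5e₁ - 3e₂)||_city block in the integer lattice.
8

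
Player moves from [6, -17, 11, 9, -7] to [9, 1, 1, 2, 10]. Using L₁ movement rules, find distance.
55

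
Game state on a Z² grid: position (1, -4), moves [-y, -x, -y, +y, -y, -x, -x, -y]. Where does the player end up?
(-2, -7)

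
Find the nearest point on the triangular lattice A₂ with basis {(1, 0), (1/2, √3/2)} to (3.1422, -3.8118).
(3, -3.464)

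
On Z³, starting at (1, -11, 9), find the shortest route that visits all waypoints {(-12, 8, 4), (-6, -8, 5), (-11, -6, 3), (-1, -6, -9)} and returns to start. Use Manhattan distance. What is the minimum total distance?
100
(one optimal route: (1, -11, 9) → (-6, -8, 5) → (-12, 8, 4) → (-11, -6, 3) → (-1, -6, -9) → (1, -11, 9))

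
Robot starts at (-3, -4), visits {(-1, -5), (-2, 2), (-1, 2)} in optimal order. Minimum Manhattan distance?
11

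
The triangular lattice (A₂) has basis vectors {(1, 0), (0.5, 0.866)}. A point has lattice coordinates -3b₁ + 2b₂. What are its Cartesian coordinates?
(-2, 1.732)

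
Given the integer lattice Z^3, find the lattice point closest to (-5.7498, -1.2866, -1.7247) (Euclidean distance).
(-6, -1, -2)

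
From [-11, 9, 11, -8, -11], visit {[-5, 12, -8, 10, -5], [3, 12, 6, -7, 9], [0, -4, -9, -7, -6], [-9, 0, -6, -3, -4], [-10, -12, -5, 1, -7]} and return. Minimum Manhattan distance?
228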